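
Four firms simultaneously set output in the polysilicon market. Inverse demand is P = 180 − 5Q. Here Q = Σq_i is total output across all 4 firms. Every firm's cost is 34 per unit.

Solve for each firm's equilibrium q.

A representative firm's profit is π_i = q_i(180 − 5Q) − 34q_i, with Q = q_i + Σ_{j≠i} q_j.
First-order condition: 146 − 10q_i − 5Σ_{j≠i} q_j = 0.
Imposing symmetry (q_j = q for all j) turns Σ_{j≠i} q_j into 3q, so 146 = 25q and q = 5.84.

5.84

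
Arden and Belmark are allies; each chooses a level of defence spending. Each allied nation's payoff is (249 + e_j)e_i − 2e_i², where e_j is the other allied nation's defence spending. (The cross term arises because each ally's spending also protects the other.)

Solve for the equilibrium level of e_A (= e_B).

83

Arden's payoff is (249 + e_B)e_A − 2e_A².
∂π/∂e_A = 249 + e_B − 4e_A = 0, so e_A = 62.25 + 0.25e_B.
By symmetry e_B = e_A; substituting into the reaction function, 0.75e_A = 62.25 and e_A = 83.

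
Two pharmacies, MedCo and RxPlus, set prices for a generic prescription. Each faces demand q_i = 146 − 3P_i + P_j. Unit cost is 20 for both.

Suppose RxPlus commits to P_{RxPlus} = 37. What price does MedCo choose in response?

40.5

MedCo's profit: π = (P_{MedCo} − 20)(146 − 3P_{MedCo} + P_{RxPlus}).
∂π/∂P_{MedCo} = 206 − 6P_{MedCo} + P_{RxPlus} = 0 ⇒ P_{MedCo} = 103/3 + (1/6)P_{RxPlus}.
At P_{RxPlus} = 37: P_{MedCo} = 103/3 + (1/6)·37 = 40.5.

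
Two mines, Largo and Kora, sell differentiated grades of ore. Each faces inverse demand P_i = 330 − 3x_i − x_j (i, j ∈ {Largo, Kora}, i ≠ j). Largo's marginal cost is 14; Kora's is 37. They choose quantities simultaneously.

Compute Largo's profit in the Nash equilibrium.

6292.92

Mine Largo's profit: π = x_{Largo}(330 − 3x_{Largo} − x_{Kora}) − 14x_{Largo}.
∂π/∂x_{Largo} = 316 − 6x_{Largo} − x_{Kora} = 0 ⇒ x_{Largo} = 158/3 − (1/6)x_{Kora}.
Similarly x_{Kora} = 293/6 − (1/6)x_{Largo}.
Plugging x_{Kora} into Largo's best response: x_{Largo} = 158/3 − (1/6)(293/6 − (1/6)x_{Largo}) ⇒ (35/36)x_{Largo} = 1603/36, so x_{Largo} = 45.8.
Then x_{Kora} = 293/6 − (1/6)·45.8 = 41.2.
P_{Largo} = 330 − 3·45.8 − 41.2 = 151.4.
Profit = (151.4 − 14)·45.8 = 6292.92.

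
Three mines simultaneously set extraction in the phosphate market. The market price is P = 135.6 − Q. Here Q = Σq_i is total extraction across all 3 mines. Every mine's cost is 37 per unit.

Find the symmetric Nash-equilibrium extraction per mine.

24.65

A representative mine's profit is π_i = q_i(135.6 − Q) − 37q_i, with Q = q_i + Σ_{j≠i} q_j.
First-order condition: 98.6 − 2q_i − Σ_{j≠i} q_j = 0.
With identical mines, set every q_j = q: then 98.6 − 2q − 2q = 0, i.e. q = 98.6/4 = 24.65.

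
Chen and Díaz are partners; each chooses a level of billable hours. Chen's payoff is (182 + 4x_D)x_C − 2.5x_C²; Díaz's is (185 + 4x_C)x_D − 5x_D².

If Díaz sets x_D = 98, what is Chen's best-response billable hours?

Expanding Chen's payoff: 182x_C + 4x_Dx_C − 2.5x_C².
∂π/∂x_C = 182 + 4x_D − 5x_C = 0, so x_C = 36.4 + 0.8x_D.
At x_D = 98: x_C = 36.4 + 0.8·98 = 114.8.

114.8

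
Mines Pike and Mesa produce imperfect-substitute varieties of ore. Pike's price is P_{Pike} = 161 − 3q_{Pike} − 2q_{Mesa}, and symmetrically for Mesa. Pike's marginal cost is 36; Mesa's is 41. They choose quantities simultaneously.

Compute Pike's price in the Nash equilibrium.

83.8125

Mine Pike's profit: π = q_{Pike}(161 − 3q_{Pike} − 2q_{Mesa}) − 36q_{Pike}.
∂π/∂q_{Pike} = 125 − 6q_{Pike} − 2q_{Mesa} = 0 ⇒ q_{Pike} = 125/6 − (1/3)q_{Mesa}.
Similarly q_{Mesa} = 20 − (1/3)q_{Pike}.
Plugging q_{Mesa} into Pike's best response: q_{Pike} = 125/6 − (1/3)(20 − (1/3)q_{Pike}) ⇒ (8/9)q_{Pike} = 85/6, so q_{Pike} = 15.9375.
Then q_{Mesa} = 20 − (1/3)·15.9375 = 14.6875.
P_{Pike} = 161 − 3·15.9375 − 2·14.6875 = 83.8125.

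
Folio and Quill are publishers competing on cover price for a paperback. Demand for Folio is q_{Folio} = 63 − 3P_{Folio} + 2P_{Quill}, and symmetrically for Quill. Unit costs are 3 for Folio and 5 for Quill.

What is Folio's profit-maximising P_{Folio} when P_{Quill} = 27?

21

Folio's profit: π = (P_{Folio} − 3)(63 − 3P_{Folio} + 2P_{Quill}).
∂π/∂P_{Folio} = 72 − 6P_{Folio} + 2P_{Quill} = 0 ⇒ P_{Folio} = 12 + (1/3)P_{Quill}.
At P_{Quill} = 27: P_{Folio} = 12 + (1/3)·27 = 21.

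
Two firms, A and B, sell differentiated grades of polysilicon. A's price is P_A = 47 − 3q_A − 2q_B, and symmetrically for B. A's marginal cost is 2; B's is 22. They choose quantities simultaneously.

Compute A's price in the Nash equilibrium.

22.625

Firm A's profit: π = q_A(47 − 3q_A − 2q_B) − 2q_A.
∂π/∂q_A = 45 − 6q_A − 2q_B = 0 ⇒ q_A = 7.5 − (1/3)q_B.
Similarly q_B = 25/6 − (1/3)q_A.
Solving the two reaction functions simultaneously: (1 − (−1/3)(−1/3))q_A = 7.5 − (1/3)·(25/6), so (8/9)q_A = 55/9 and q_A = 6.875.
Then q_B = 25/6 − (1/3)·6.875 = 1.875.
P_A = 47 − 3·6.875 − 2·1.875 = 22.625.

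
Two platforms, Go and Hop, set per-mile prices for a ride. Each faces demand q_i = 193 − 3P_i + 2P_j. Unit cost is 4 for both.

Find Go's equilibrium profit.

Go's profit: π = (P_{Go} − 4)(193 − 3P_{Go} + 2P_{Hop}).
∂π/∂P_{Go} = 205 − 6P_{Go} + 2P_{Hop} = 0 ⇒ P_{Go} = 205/6 + (1/3)P_{Hop}.
The game is symmetric, so in equilibrium P_{Hop} = P_{Go}: the reaction function gives (2/3)P_{Go} = 205/6, hence P_{Go} = 51.25.
q_{Go} = 193 − 3·51.25 + 2·51.25 = 141.75.
Profit = (51.25 − 4)·141.75 = 6697.6875.

6697.6875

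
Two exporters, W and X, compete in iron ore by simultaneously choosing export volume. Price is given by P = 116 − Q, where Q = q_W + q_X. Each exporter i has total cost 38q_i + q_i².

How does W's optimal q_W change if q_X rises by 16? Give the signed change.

-4

Exporter W's profit: π = q_W(116 − (q_W + q_X)) − 38q_W − q_W².
∂π/∂q_W = 78 − 4q_W − q_X = 0, so q_W = 19.5 − 0.25q_X.
The reaction-function slope is −0.25, so a 16-unit rise in q_X moves q_W by −0.25 × 16 = −4. W's best response falls — the actions are strategic substitutes.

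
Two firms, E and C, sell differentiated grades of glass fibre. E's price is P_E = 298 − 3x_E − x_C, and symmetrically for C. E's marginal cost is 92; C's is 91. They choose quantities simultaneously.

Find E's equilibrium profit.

2593.08

Firm E's profit: π = x_E(298 − 3x_E − x_C) − 92x_E.
∂π/∂x_E = 206 − 6x_E − x_C = 0 ⇒ x_E = 103/3 − (1/6)x_C.
Similarly x_C = 34.5 − (1/6)x_E.
Substituting the second reaction function into the first: x_E = 103/3 − (1/6)(34.5 − (1/6)x_E), which gives (35/36)x_E = 343/12 ⇒ x_E = 29.4.
Then x_C = 34.5 − (1/6)·29.4 = 29.6.
P_E = 298 − 3·29.4 − 29.6 = 180.2.
Profit = (180.2 − 92)·29.4 = 2593.08.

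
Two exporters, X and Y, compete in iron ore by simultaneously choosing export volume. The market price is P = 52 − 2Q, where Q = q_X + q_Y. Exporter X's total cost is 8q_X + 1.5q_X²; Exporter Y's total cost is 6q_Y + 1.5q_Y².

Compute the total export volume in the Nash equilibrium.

10

Exporter X's profit: π = q_X(52 − 2(q_X + q_Y)) − 8q_X − 1.5q_X².
∂π/∂q_X = 44 − 7q_X − 2q_Y = 0, so q_X = 44/7 − (2/7)q_Y.
By the same steps for Y: q_Y = 46/7 − (2/7)q_X.
Plugging q_Y into X's best response: q_X = 44/7 − (2/7)(46/7 − (2/7)q_X) ⇒ (45/49)q_X = 216/49, so q_X = 4.8.
Then q_Y = 46/7 − (2/7)·4.8 = 5.2.
Total export volume: 4.8 + 5.2 = 10.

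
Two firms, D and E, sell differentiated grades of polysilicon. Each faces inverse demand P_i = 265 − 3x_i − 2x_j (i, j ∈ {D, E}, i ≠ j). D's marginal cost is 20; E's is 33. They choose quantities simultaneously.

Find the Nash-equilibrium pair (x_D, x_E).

Firm D's profit: π = x_D(265 − 3x_D − 2x_E) − 20x_D.
∂π/∂x_D = 245 − 6x_D − 2x_E = 0 ⇒ x_D = 245/6 − (1/3)x_E.
Similarly x_E = 116/3 − (1/3)x_D.
Solving the two reaction functions simultaneously: (1 − (−1/3)(−1/3))x_D = 245/6 − (1/3)·(116/3), so (8/9)x_D = 503/18 and x_D = 31.4375.
Then x_E = 116/3 − (1/3)·31.4375 = 28.1875.

31.4375, 28.1875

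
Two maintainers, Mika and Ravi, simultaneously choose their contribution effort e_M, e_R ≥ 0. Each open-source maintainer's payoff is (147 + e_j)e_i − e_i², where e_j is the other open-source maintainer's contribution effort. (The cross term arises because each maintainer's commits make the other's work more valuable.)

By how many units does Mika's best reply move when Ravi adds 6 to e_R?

Mika's payoff is (147 + e_R)e_M − e_M².
∂π/∂e_M = 147 + e_R − 2e_M = 0, so e_M = 73.5 + 0.5e_R.
The reaction-function slope is 0.5, so a 6-unit rise in e_R moves e_M by 0.5 × 6 = 3. Mika's best response rises — the actions are strategic complements.

3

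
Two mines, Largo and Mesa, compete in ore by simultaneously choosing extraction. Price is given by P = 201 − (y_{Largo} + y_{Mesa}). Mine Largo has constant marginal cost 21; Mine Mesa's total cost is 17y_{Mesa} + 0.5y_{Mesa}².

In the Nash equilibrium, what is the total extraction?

108.8

Mine Largo's profit: π = y_{Largo}(201 − (y_{Largo} + y_{Mesa})) − 21y_{Largo}.
∂π/∂y_{Largo} = 180 − 2y_{Largo} − y_{Mesa} = 0, so y_{Largo} = 90 − 0.5y_{Mesa}.
For Mesa: ∂π/∂y_{Mesa} = 184 − 3y_{Mesa} − y_{Largo} = 0 ⇒ y_{Mesa} = 184/3 − (1/3)y_{Largo}.
Substituting the second reaction function into the first: y_{Largo} = 90 − 0.5(184/3 − (1/3)y_{Largo}), which gives (5/6)y_{Largo} = 178/3 ⇒ y_{Largo} = 71.2.
Then y_{Mesa} = 184/3 − (1/3)·71.2 = 37.6.
Total extraction: 71.2 + 37.6 = 108.8.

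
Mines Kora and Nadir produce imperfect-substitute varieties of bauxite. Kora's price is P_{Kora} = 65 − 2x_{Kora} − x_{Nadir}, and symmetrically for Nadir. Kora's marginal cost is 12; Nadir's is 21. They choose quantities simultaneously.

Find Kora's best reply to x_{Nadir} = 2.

12.75

Mine Kora's profit: π = x_{Kora}(65 − 2x_{Kora} − x_{Nadir}) − 12x_{Kora}.
∂π/∂x_{Kora} = 53 − 4x_{Kora} − x_{Nadir} = 0 ⇒ x_{Kora} = 13.25 − 0.25x_{Nadir}.
At x_{Nadir} = 2: x_{Kora} = 13.25 − 0.25·2 = 12.75.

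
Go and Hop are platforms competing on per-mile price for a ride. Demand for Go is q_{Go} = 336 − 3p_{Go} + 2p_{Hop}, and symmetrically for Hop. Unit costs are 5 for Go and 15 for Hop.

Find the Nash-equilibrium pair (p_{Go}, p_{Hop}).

89.625, 93.375

Go's profit: π = (p_{Go} − 5)(336 − 3p_{Go} + 2p_{Hop}).
∂π/∂p_{Go} = 351 − 6p_{Go} + 2p_{Hop} = 0 ⇒ p_{Go} = 58.5 + (1/3)p_{Hop}.
Similarly p_{Hop} = 63.5 + (1/3)p_{Go}.
Solving the two reaction functions simultaneously: (1 − (1/3)(1/3))p_{Go} = 58.5 + (1/3)·63.5, so (8/9)p_{Go} = 239/3 and p_{Go} = 89.625.
Then p_{Hop} = 63.5 + (1/3)·89.625 = 93.375.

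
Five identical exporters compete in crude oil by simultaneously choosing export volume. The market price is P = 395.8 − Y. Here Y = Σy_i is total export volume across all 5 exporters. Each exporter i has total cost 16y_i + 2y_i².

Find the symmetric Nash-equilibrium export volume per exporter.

A representative exporter's profit is π_i = y_i(395.8 − Y) − 16y_i − 2y_i², with Y = y_i + Σ_{j≠i} y_j.
First-order condition: 379.8 − 6y_i − Σ_{j≠i} y_j = 0.
In a symmetric equilibrium every exporter chooses the same y, so Σ_{j≠i} y_j = 4y. The condition becomes 379.8 − 10y = 0, giving y = 379.8/10 = 37.98.

37.98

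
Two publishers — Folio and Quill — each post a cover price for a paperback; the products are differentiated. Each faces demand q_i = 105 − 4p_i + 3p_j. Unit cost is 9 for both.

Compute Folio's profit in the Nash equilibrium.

Folio's profit: π = (p_{Folio} − 9)(105 − 4p_{Folio} + 3p_{Quill}).
∂π/∂p_{Folio} = 141 − 8p_{Folio} + 3p_{Quill} = 0 ⇒ p_{Folio} = 17.625 + 0.375p_{Quill}.
Setting p_{Folio} = p_{Quill} in the reaction function: p_{Folio} = 17.625 + 0.375p_{Folio}, so p_{Folio} = 17.625 / 0.625 = 28.2.
q_{Folio} = 105 − 4·28.2 + 3·28.2 = 76.8.
Profit = (28.2 − 9)·76.8 = 1474.56.

1474.56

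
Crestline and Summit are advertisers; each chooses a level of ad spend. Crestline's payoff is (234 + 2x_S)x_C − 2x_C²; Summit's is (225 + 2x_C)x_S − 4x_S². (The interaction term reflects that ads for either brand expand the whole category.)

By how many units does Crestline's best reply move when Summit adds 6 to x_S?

3

Expanding Crestline's payoff: 234x_C + 2x_Sx_C − 2x_C².
∂π/∂x_C = 234 + 2x_S − 4x_C = 0, so x_C = 58.5 + 0.5x_S.
The reaction-function slope is 0.5, so a 6-unit rise in x_S moves x_C by 0.5 × 6 = 3. Crestline's best response rises — the actions are strategic complements.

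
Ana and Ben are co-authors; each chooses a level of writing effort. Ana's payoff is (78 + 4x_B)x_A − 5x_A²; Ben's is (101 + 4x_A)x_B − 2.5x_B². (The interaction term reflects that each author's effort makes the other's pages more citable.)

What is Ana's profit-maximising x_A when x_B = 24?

17.4

Expanding Ana's payoff: 78x_A + 4x_Bx_A − 5x_A².
∂π/∂x_A = 78 + 4x_B − 10x_A = 0, so x_A = 7.8 + 0.4x_B.
At x_B = 24: x_A = 7.8 + 0.4·24 = 17.4.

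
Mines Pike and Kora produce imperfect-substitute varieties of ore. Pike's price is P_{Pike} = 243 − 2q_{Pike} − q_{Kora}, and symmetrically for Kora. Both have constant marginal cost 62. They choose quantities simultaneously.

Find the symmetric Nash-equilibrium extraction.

Mine Pike's profit: π = q_{Pike}(243 − 2q_{Pike} − q_{Kora}) − 62q_{Pike}.
∂π/∂q_{Pike} = 181 − 4q_{Pike} − q_{Kora} = 0 ⇒ q_{Pike} = 45.25 − 0.25q_{Kora}.
By symmetry q_{Kora} = q_{Pike}; substituting into the reaction function, 1.25q_{Pike} = 45.25 and q_{Pike} = 36.2.

36.2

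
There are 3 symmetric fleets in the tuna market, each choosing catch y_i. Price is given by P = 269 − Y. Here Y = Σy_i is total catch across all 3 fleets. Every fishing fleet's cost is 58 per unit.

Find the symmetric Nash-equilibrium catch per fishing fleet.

A representative fishing fleet's profit is π_i = y_i(269 − Y) − 58y_i, with Y = y_i + Σ_{j≠i} y_j.
First-order condition: 211 − 2y_i − Σ_{j≠i} y_j = 0.
Imposing symmetry (y_j = y for all j) turns Σ_{j≠i} y_j into 2y, so 211 = 4y and y = 52.75.

52.75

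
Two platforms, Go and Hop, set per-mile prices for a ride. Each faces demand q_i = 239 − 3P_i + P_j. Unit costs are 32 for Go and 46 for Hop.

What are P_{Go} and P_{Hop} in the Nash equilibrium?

68.2, 74.2

Go's profit: π = (P_{Go} − 32)(239 − 3P_{Go} + P_{Hop}).
∂π/∂P_{Go} = 335 − 6P_{Go} + P_{Hop} = 0 ⇒ P_{Go} = 335/6 + (1/6)P_{Hop}.
Similarly P_{Hop} = 377/6 + (1/6)P_{Go}.
Substituting the second reaction function into the first: P_{Go} = 335/6 + (1/6)(377/6 + (1/6)P_{Go}), which gives (35/36)P_{Go} = 2387/36 ⇒ P_{Go} = 68.2.
Then P_{Hop} = 377/6 + (1/6)·68.2 = 74.2.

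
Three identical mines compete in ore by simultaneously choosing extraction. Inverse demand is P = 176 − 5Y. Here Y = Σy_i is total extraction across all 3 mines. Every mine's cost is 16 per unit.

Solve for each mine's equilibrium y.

A representative mine's profit is π_i = y_i(176 − 5Y) − 16y_i, with Y = y_i + Σ_{j≠i} y_j.
First-order condition: 160 − 10y_i − 5Σ_{j≠i} y_j = 0.
Imposing symmetry (y_j = y for all j) turns Σ_{j≠i} y_j into 2y, so 160 = 20y and y = 8.

8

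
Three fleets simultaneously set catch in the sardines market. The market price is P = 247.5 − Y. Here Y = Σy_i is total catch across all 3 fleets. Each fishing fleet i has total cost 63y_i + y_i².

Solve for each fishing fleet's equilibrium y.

30.75

A representative fishing fleet's profit is π_i = y_i(247.5 − Y) − 63y_i − y_i², with Y = y_i + Σ_{j≠i} y_j.
First-order condition: 184.5 − 4y_i − Σ_{j≠i} y_j = 0.
In a symmetric equilibrium every fishing fleet chooses the same y, so Σ_{j≠i} y_j = 2y. The condition becomes 184.5 − 6y = 0, giving y = 184.5/6 = 30.75.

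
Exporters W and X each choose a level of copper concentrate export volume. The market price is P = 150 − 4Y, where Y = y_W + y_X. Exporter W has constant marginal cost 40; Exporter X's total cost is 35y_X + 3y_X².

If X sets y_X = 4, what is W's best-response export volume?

11.75

Exporter W's profit: π = y_W(150 − 4(y_W + y_X)) − 40y_W.
∂π/∂y_W = 110 − 8y_W − 4y_X = 0, so y_W = 13.75 − 0.5y_X.
At y_X = 4: y_W = 13.75 − 0.5·4 = 11.75.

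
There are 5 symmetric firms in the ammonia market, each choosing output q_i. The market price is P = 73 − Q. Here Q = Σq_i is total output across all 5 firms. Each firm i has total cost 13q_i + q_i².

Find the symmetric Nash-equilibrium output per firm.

7.5

A representative firm's profit is π_i = q_i(73 − Q) − 13q_i − q_i², with Q = q_i + Σ_{j≠i} q_j.
First-order condition: 60 − 4q_i − Σ_{j≠i} q_j = 0.
In a symmetric equilibrium every firm chooses the same q, so Σ_{j≠i} q_j = 4q. The condition becomes 60 − 8q = 0, giving q = 60/8 = 7.5.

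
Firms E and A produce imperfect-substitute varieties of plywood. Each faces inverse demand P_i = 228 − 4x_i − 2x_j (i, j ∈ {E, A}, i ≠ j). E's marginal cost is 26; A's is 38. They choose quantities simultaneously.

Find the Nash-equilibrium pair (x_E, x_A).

20.6, 18.6

Firm E's profit: π = x_E(228 − 4x_E − 2x_A) − 26x_E.
∂π/∂x_E = 202 − 8x_E − 2x_A = 0 ⇒ x_E = 25.25 − 0.25x_A.
Similarly x_A = 23.75 − 0.25x_E.
Plugging x_A into E's best response: x_E = 25.25 − 0.25(23.75 − 0.25x_E) ⇒ 0.9375x_E = 19.3125, so x_E = 20.6.
Then x_A = 23.75 − 0.25·20.6 = 18.6.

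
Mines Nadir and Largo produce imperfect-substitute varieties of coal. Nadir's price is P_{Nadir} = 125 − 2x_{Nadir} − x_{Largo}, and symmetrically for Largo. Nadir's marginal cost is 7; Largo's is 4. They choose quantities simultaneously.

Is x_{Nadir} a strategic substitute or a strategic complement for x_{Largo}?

Mine Nadir's profit: π = x_{Nadir}(125 − 2x_{Nadir} − x_{Largo}) − 7x_{Nadir}.
∂π/∂x_{Nadir} = 118 − 4x_{Nadir} − x_{Largo} = 0 ⇒ x_{Nadir} = 29.5 − 0.25x_{Largo}.
The best-response slope dx_{Nadir}/dx_{Largo} = −0.25 < 0: the reaction function is downward-sloping, so the choices are strategic substitutes.

strategic substitutes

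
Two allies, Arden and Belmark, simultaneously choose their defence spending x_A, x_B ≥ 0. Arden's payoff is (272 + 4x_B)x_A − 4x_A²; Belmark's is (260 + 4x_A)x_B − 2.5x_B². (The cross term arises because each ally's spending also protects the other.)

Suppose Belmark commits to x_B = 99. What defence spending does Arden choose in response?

83.5

Expanding Arden's payoff: 272x_A + 4x_Bx_A − 4x_A².
∂π/∂x_A = 272 + 4x_B − 8x_A = 0, so x_A = 34 + 0.5x_B.
At x_B = 99: x_A = 34 + 0.5·99 = 83.5.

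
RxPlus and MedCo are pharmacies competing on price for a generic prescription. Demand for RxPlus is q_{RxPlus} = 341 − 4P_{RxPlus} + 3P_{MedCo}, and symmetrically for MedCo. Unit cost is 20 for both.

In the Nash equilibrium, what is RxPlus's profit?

16486.56

RxPlus's profit: π = (P_{RxPlus} − 20)(341 − 4P_{RxPlus} + 3P_{MedCo}).
∂π/∂P_{RxPlus} = 421 − 8P_{RxPlus} + 3P_{MedCo} = 0 ⇒ P_{RxPlus} = 52.625 + 0.375P_{MedCo}.
By symmetry P_{MedCo} = P_{RxPlus}; substituting into the reaction function, 0.625P_{RxPlus} = 52.625 and P_{RxPlus} = 84.2.
q_{RxPlus} = 341 − 4·84.2 + 3·84.2 = 256.8.
Profit = (84.2 − 20)·256.8 = 16486.56.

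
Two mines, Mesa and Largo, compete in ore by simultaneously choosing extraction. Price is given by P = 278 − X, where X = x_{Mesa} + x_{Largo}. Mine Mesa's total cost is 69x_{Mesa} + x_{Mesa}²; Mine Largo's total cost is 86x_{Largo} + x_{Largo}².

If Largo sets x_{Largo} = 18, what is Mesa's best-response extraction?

47.75

Mine Mesa's profit: π = x_{Mesa}(278 − (x_{Mesa} + x_{Largo})) − 69x_{Mesa} − x_{Mesa}².
∂π/∂x_{Mesa} = 209 − 4x_{Mesa} − x_{Largo} = 0, so x_{Mesa} = 52.25 − 0.25x_{Largo}.
At x_{Largo} = 18: x_{Mesa} = 52.25 − 0.25·18 = 47.75.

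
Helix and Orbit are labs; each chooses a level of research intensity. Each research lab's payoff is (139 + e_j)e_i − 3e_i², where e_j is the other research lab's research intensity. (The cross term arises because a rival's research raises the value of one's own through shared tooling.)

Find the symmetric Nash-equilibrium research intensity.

Helix's payoff is (139 + e_O)e_H − 3e_H².
∂π/∂e_H = 139 + e_O − 6e_H = 0, so e_H = 139/6 + (1/6)e_O.
The game is symmetric, so in equilibrium e_O = e_H: the reaction function gives (5/6)e_H = 139/6, hence e_H = 27.8.

27.8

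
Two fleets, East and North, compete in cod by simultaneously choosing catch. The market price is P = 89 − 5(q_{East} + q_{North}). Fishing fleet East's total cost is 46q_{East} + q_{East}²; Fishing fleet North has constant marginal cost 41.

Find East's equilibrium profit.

24

Fishing fleet East's profit: π = q_{East}(89 − 5(q_{East} + q_{North})) − 46q_{East} − q_{East}².
∂π/∂q_{East} = 43 − 12q_{East} − 5q_{North} = 0, so q_{East} = 43/12 − (5/12)q_{North}.
For North: ∂π/∂q_{North} = 48 − 10q_{North} − 5q_{East} = 0 ⇒ q_{North} = 4.8 − 0.5q_{East}.
Substituting the second reaction function into the first: q_{East} = 43/12 − (5/12)(4.8 − 0.5q_{East}), which gives (19/24)q_{East} = 19/12 ⇒ q_{East} = 2.
Then q_{North} = 4.8 − 0.5·2 = 3.8.
Price P = 89 − 5·5.8 = 60.
East's profit: (60 − 46)·2 − (2)² = 24.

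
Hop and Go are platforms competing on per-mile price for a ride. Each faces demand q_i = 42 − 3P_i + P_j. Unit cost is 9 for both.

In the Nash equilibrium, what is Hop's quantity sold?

14.4

Hop's profit: π = (P_{Hop} − 9)(42 − 3P_{Hop} + P_{Go}).
∂π/∂P_{Hop} = 69 − 6P_{Hop} + P_{Go} = 0 ⇒ P_{Hop} = 11.5 + (1/6)P_{Go}.
Setting P_{Hop} = P_{Go} in the reaction function: P_{Hop} = 11.5 + (1/6)P_{Hop}, so P_{Hop} = 11.5 / (5/6) = 13.8.
q_{Hop} = 42 − 3·13.8 + 13.8 = 14.4.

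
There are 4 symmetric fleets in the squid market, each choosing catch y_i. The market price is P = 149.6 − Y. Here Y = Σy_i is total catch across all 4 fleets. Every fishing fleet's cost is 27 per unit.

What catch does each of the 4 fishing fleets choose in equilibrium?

24.52

A representative fishing fleet's profit is π_i = y_i(149.6 − Y) − 27y_i, with Y = y_i + Σ_{j≠i} y_j.
First-order condition: 122.6 − 2y_i − Σ_{j≠i} y_j = 0.
Imposing symmetry (y_j = y for all j) turns Σ_{j≠i} y_j into 3y, so 122.6 = 5y and y = 24.52.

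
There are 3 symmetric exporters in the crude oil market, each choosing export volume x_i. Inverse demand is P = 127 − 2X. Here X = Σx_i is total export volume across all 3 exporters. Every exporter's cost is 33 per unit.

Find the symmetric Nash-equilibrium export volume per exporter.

11.75

A representative exporter's profit is π_i = x_i(127 − 2X) − 33x_i, with X = x_i + Σ_{j≠i} x_j.
First-order condition: 94 − 4x_i − 2Σ_{j≠i} x_j = 0.
With identical exporters, set every x_j = x: then 94 − 4x − 4x = 0, i.e. x = 94/8 = 11.75.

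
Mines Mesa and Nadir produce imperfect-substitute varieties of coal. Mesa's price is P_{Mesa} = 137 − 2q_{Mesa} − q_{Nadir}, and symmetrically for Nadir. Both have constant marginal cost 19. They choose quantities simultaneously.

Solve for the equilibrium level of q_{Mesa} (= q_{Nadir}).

Mine Mesa's profit: π = q_{Mesa}(137 − 2q_{Mesa} − q_{Nadir}) − 19q_{Mesa}.
∂π/∂q_{Mesa} = 118 − 4q_{Mesa} − q_{Nadir} = 0 ⇒ q_{Mesa} = 29.5 − 0.25q_{Nadir}.
By symmetry q_{Nadir} = q_{Mesa}; substituting into the reaction function, 1.25q_{Mesa} = 29.5 and q_{Mesa} = 23.6.

23.6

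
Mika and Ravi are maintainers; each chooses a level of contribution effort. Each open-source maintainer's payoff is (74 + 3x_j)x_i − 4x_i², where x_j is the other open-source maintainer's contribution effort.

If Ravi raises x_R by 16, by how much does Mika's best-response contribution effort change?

Mika's payoff is (74 + 3x_R)x_M − 4x_M².
∂π/∂x_M = 74 + 3x_R − 8x_M = 0, so x_M = 9.25 + 0.375x_R.
The reaction-function slope is 0.375, so a 16-unit rise in x_R moves x_M by 0.375 × 16 = 6. Mika's best response rises — the actions are strategic complements.

6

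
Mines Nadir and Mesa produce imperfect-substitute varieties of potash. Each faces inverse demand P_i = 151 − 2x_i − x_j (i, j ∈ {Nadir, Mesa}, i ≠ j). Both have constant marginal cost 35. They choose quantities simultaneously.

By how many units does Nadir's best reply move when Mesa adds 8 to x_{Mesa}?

-2

Mine Nadir's profit: π = x_{Nadir}(151 − 2x_{Nadir} − x_{Mesa}) − 35x_{Nadir}.
∂π/∂x_{Nadir} = 116 − 4x_{Nadir} − x_{Mesa} = 0 ⇒ x_{Nadir} = 29 − 0.25x_{Mesa}.
The reaction-function slope is −0.25, so an 8-unit rise in x_{Mesa} moves x_{Nadir} by −0.25 × 8 = −2. Nadir's best response falls — the actions are strategic substitutes.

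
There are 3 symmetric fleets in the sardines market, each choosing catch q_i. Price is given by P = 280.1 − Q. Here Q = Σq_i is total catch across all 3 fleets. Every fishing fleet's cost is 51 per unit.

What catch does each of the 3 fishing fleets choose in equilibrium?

57.275

A representative fishing fleet's profit is π_i = q_i(280.1 − Q) − 51q_i, with Q = q_i + Σ_{j≠i} q_j.
First-order condition: 229.1 − 2q_i − Σ_{j≠i} q_j = 0.
With identical fishing fleets, set every q_j = q: then 229.1 − 2q − 2q = 0, i.e. q = 229.1/4 = 57.275.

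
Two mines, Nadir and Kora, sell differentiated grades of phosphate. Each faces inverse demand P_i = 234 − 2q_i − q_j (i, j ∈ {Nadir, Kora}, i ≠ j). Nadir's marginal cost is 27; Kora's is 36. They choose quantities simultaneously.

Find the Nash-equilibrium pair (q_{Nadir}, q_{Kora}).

Mine Nadir's profit: π = q_{Nadir}(234 − 2q_{Nadir} − q_{Kora}) − 27q_{Nadir}.
∂π/∂q_{Nadir} = 207 − 4q_{Nadir} − q_{Kora} = 0 ⇒ q_{Nadir} = 51.75 − 0.25q_{Kora}.
Similarly q_{Kora} = 49.5 − 0.25q_{Nadir}.
Plugging q_{Kora} into Nadir's best response: q_{Nadir} = 51.75 − 0.25(49.5 − 0.25q_{Nadir}) ⇒ 0.9375q_{Nadir} = 39.375, so q_{Nadir} = 42.
Then q_{Kora} = 49.5 − 0.25·42 = 39.

42, 39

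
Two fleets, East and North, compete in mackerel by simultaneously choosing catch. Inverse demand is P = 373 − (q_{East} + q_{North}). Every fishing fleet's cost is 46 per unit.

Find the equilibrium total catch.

218

Fishing fleet East's profit: π = q_{East}(373 − (q_{East} + q_{North})) − 46q_{East}.
∂π/∂q_{East} = 327 − 2q_{East} − q_{North} = 0, so q_{East} = 163.5 − 0.5q_{North}.
The game is symmetric, so in equilibrium q_{North} = q_{East}: the reaction function gives 1.5q_{East} = 163.5, hence q_{East} = 109.
Total catch: 109 + 109 = 218.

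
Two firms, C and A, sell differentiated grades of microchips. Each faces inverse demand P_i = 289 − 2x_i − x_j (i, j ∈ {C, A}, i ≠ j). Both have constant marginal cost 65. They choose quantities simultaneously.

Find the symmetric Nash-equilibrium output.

44.8

Firm C's profit: π = x_C(289 − 2x_C − x_A) − 65x_C.
∂π/∂x_C = 224 − 4x_C − x_A = 0 ⇒ x_C = 56 − 0.25x_A.
By symmetry x_A = x_C; substituting into the reaction function, 1.25x_C = 56 and x_C = 44.8.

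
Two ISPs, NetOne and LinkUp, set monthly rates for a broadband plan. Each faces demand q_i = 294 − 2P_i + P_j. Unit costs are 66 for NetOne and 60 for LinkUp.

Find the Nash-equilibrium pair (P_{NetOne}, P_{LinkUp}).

NetOne's profit: π = (P_{NetOne} − 66)(294 − 2P_{NetOne} + P_{LinkUp}).
∂π/∂P_{NetOne} = 426 − 4P_{NetOne} + P_{LinkUp} = 0 ⇒ P_{NetOne} = 106.5 + 0.25P_{LinkUp}.
Similarly P_{LinkUp} = 103.5 + 0.25P_{NetOne}.
Solving the two reaction functions simultaneously: (1 − (0.25)(0.25))P_{NetOne} = 106.5 + 0.25·103.5, so 0.9375P_{NetOne} = 132.375 and P_{NetOne} = 141.2.
Then P_{LinkUp} = 103.5 + 0.25·141.2 = 138.8.

141.2, 138.8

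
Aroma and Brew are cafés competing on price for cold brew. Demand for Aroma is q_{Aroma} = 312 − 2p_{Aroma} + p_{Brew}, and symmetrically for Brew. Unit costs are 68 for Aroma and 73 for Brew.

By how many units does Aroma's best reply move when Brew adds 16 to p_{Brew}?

4

Aroma's profit: π = (p_{Aroma} − 68)(312 − 2p_{Aroma} + p_{Brew}).
∂π/∂p_{Aroma} = 448 − 4p_{Aroma} + p_{Brew} = 0 ⇒ p_{Aroma} = 112 + 0.25p_{Brew}.
The reaction-function slope is 0.25, so a 16-unit rise in p_{Brew} moves p_{Aroma} by 0.25 × 16 = 4. Aroma's best response rises — the actions are strategic complements.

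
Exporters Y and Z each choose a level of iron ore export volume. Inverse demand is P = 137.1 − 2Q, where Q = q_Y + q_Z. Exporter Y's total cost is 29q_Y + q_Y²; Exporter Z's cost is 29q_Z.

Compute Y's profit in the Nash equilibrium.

Exporter Y's profit: π = q_Y(137.1 − 2(q_Y + q_Z)) − 29q_Y − q_Y².
∂π/∂q_Y = 108.1 − 6q_Y − 2q_Z = 0, so q_Y = 1081/60 − (1/3)q_Z.
For Z: ∂π/∂q_Z = 108.1 − 4q_Z − 2q_Y = 0 ⇒ q_Z = 27.025 − 0.5q_Y.
Solving the two reaction functions simultaneously: (1 − (−1/3)(−0.5))q_Y = 1081/60 − (1/3)·27.025, so (5/6)q_Y = 1081/120 and q_Y = 10.81.
Then q_Z = 27.025 − 0.5·10.81 = 21.62.
Price P = 137.1 − 2·32.43 = 72.24.
Y's profit: (72.24 − 29)·10.81 − (10.81)² = 350.5683.

350.5683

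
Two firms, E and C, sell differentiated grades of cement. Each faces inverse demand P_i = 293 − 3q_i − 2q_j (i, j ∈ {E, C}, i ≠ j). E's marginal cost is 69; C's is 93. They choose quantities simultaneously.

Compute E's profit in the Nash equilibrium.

Firm E's profit: π = q_E(293 − 3q_E − 2q_C) − 69q_E.
∂π/∂q_E = 224 − 6q_E − 2q_C = 0 ⇒ q_E = 112/3 − (1/3)q_C.
Similarly q_C = 100/3 − (1/3)q_E.
Plugging q_C into E's best response: q_E = 112/3 − (1/3)(100/3 − (1/3)q_E) ⇒ (8/9)q_E = 236/9, so q_E = 29.5.
Then q_C = 100/3 − (1/3)·29.5 = 23.5.
P_E = 293 − 3·29.5 − 2·23.5 = 157.5.
Profit = (157.5 − 69)·29.5 = 2610.75.

2610.75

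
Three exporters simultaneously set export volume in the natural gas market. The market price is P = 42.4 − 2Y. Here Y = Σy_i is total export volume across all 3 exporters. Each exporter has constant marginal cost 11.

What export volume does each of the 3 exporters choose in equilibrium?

3.925

A representative exporter's profit is π_i = y_i(42.4 − 2Y) − 11y_i, with Y = y_i + Σ_{j≠i} y_j.
First-order condition: 31.4 − 4y_i − 2Σ_{j≠i} y_j = 0.
In a symmetric equilibrium every exporter chooses the same y, so Σ_{j≠i} y_j = 2y. The condition becomes 31.4 − 8y = 0, giving y = 31.4/8 = 3.925.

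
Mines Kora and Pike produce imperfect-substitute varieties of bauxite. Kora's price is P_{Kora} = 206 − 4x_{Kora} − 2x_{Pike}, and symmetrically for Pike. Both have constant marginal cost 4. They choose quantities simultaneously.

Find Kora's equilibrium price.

Mine Kora's profit: π = x_{Kora}(206 − 4x_{Kora} − 2x_{Pike}) − 4x_{Kora}.
∂π/∂x_{Kora} = 202 − 8x_{Kora} − 2x_{Pike} = 0 ⇒ x_{Kora} = 25.25 − 0.25x_{Pike}.
The game is symmetric, so in equilibrium x_{Pike} = x_{Kora}: the reaction function gives 1.25x_{Kora} = 25.25, hence x_{Kora} = 20.2.
P_{Kora} = 206 − 4·20.2 − 2·20.2 = 84.8.

84.8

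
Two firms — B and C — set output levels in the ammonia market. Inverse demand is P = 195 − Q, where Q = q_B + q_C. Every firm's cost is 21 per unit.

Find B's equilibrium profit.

3364

Firm B's profit: π = q_B(195 − (q_B + q_C)) − 21q_B.
∂π/∂q_B = 174 − 2q_B − q_C = 0, so q_B = 87 − 0.5q_C.
By symmetry q_C = q_B; substituting into the reaction function, 1.5q_B = 87 and q_B = 58.
Price P = 195 − 116 = 79.
B's profit: (79 − 21)·58 = 3364.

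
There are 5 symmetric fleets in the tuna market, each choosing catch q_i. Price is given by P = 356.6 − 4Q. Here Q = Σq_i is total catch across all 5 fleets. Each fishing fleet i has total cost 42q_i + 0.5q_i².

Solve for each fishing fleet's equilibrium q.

A representative fishing fleet's profit is π_i = q_i(356.6 − 4Q) − 42q_i − 0.5q_i², with Q = q_i + Σ_{j≠i} q_j.
First-order condition: 314.6 − 9q_i − 4Σ_{j≠i} q_j = 0.
With identical fishing fleets, set every q_j = q: then 314.6 − 9q − 16q = 0, i.e. q = 314.6/25 = 12.584.

12.584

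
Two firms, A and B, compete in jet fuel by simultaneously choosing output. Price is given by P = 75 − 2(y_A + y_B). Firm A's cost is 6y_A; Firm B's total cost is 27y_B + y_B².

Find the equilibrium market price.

Firm A's profit: π = y_A(75 − 2(y_A + y_B)) − 6y_A.
∂π/∂y_A = 69 − 4y_A − 2y_B = 0, so y_A = 17.25 − 0.5y_B.
For B: ∂π/∂y_B = 48 − 6y_B − 2y_A = 0 ⇒ y_B = 8 − (1/3)y_A.
Solving the two reaction functions simultaneously: (1 − (−0.5)(−1/3))y_A = 17.25 − 0.5·8, so (5/6)y_A = 13.25 and y_A = 15.9.
Then y_B = 8 − (1/3)·15.9 = 2.7.
Equilibrium price: P = 75 − 2·18.6 = 37.8.

37.8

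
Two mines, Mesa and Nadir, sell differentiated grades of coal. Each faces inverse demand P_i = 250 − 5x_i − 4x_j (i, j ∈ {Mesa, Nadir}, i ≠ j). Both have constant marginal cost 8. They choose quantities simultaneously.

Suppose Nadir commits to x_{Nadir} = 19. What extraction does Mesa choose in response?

16.6

Mine Mesa's profit: π = x_{Mesa}(250 − 5x_{Mesa} − 4x_{Nadir}) − 8x_{Mesa}.
∂π/∂x_{Mesa} = 242 − 10x_{Mesa} − 4x_{Nadir} = 0 ⇒ x_{Mesa} = 24.2 − 0.4x_{Nadir}.
At x_{Nadir} = 19: x_{Mesa} = 24.2 − 0.4·19 = 16.6.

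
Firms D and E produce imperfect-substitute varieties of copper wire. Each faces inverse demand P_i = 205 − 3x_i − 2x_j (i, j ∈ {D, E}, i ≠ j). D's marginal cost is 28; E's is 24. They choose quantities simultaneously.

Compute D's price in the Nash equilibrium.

93.625

Firm D's profit: π = x_D(205 − 3x_D − 2x_E) − 28x_D.
∂π/∂x_D = 177 − 6x_D − 2x_E = 0 ⇒ x_D = 29.5 − (1/3)x_E.
Similarly x_E = 181/6 − (1/3)x_D.
Solving the two reaction functions simultaneously: (1 − (−1/3)(−1/3))x_D = 29.5 − (1/3)·(181/6), so (8/9)x_D = 175/9 and x_D = 21.875.
Then x_E = 181/6 − (1/3)·21.875 = 22.875.
P_D = 205 − 3·21.875 − 2·22.875 = 93.625.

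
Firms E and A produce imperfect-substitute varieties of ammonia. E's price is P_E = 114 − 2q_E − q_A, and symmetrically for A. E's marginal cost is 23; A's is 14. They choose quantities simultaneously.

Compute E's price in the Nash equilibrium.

Firm E's profit: π = q_E(114 − 2q_E − q_A) − 23q_E.
∂π/∂q_E = 91 − 4q_E − q_A = 0 ⇒ q_E = 22.75 − 0.25q_A.
Similarly q_A = 25 − 0.25q_E.
Plugging q_A into E's best response: q_E = 22.75 − 0.25(25 − 0.25q_E) ⇒ 0.9375q_E = 16.5, so q_E = 17.6.
Then q_A = 25 − 0.25·17.6 = 20.6.
P_E = 114 − 2·17.6 − 20.6 = 58.2.

58.2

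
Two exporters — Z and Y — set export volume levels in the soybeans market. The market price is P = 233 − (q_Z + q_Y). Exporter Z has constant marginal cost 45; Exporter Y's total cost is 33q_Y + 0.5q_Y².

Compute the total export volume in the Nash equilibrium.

115.2

Exporter Z's profit: π = q_Z(233 − (q_Z + q_Y)) − 45q_Z.
∂π/∂q_Z = 188 − 2q_Z − q_Y = 0, so q_Z = 94 − 0.5q_Y.
For Y: ∂π/∂q_Y = 200 − 3q_Y − q_Z = 0 ⇒ q_Y = 200/3 − (1/3)q_Z.
Solving the two reaction functions simultaneously: (1 − (−0.5)(−1/3))q_Z = 94 − 0.5·(200/3), so (5/6)q_Z = 182/3 and q_Z = 72.8.
Then q_Y = 200/3 − (1/3)·72.8 = 42.4.
Total export volume: 72.8 + 42.4 = 115.2.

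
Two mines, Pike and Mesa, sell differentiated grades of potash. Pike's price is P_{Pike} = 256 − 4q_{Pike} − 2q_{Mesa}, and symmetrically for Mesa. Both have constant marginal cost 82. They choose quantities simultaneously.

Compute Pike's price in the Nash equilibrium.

Mine Pike's profit: π = q_{Pike}(256 − 4q_{Pike} − 2q_{Mesa}) − 82q_{Pike}.
∂π/∂q_{Pike} = 174 − 8q_{Pike} − 2q_{Mesa} = 0 ⇒ q_{Pike} = 21.75 − 0.25q_{Mesa}.
By symmetry q_{Mesa} = q_{Pike}; substituting into the reaction function, 1.25q_{Pike} = 21.75 and q_{Pike} = 17.4.
P_{Pike} = 256 − 4·17.4 − 2·17.4 = 151.6.

151.6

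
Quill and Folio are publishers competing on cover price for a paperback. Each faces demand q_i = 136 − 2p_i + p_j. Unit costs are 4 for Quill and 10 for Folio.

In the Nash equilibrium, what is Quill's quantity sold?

Quill's profit: π = (p_{Quill} − 4)(136 − 2p_{Quill} + p_{Folio}).
∂π/∂p_{Quill} = 144 − 4p_{Quill} + p_{Folio} = 0 ⇒ p_{Quill} = 36 + 0.25p_{Folio}.
Similarly p_{Folio} = 39 + 0.25p_{Quill}.
Plugging p_{Folio} into Quill's best response: p_{Quill} = 36 + 0.25(39 + 0.25p_{Quill}) ⇒ 0.9375p_{Quill} = 45.75, so p_{Quill} = 48.8.
Then p_{Folio} = 39 + 0.25·48.8 = 51.2.
q_{Quill} = 136 − 2·48.8 + 51.2 = 89.6.

89.6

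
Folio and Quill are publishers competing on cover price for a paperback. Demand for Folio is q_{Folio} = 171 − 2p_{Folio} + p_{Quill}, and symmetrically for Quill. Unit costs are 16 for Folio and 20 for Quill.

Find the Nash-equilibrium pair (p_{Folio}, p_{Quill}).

68.2, 69.8

Folio's profit: π = (p_{Folio} − 16)(171 − 2p_{Folio} + p_{Quill}).
∂π/∂p_{Folio} = 203 − 4p_{Folio} + p_{Quill} = 0 ⇒ p_{Folio} = 50.75 + 0.25p_{Quill}.
Similarly p_{Quill} = 52.75 + 0.25p_{Folio}.
Solving the two reaction functions simultaneously: (1 − (0.25)(0.25))p_{Folio} = 50.75 + 0.25·52.75, so 0.9375p_{Folio} = 63.9375 and p_{Folio} = 68.2.
Then p_{Quill} = 52.75 + 0.25·68.2 = 69.8.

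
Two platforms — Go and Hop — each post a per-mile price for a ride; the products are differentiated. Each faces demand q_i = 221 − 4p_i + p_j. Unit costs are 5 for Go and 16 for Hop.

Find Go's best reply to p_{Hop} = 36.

Go's profit: π = (p_{Go} − 5)(221 − 4p_{Go} + p_{Hop}).
∂π/∂p_{Go} = 241 − 8p_{Go} + p_{Hop} = 0 ⇒ p_{Go} = 30.125 + 0.125p_{Hop}.
At p_{Hop} = 36: p_{Go} = 30.125 + 0.125·36 = 34.625.

34.625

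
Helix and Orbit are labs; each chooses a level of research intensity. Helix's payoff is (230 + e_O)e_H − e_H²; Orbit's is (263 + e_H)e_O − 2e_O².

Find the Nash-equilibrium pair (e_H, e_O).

Expanding Helix's payoff: 230e_H + e_Oe_H − e_H².
∂π/∂e_H = 230 + e_O − 2e_H = 0, so e_H = 115 + 0.5e_O.
Likewise for Orbit: e_O = 65.75 + 0.25e_H.
Plugging e_O into Helix's best response: e_H = 115 + 0.5(65.75 + 0.25e_H) ⇒ 0.875e_H = 147.875, so e_H = 169.
Then e_O = 65.75 + 0.25·169 = 108.

169, 108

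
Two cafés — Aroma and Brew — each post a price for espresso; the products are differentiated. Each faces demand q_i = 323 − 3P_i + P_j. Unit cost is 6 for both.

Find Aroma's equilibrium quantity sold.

186.6

Aroma's profit: π = (P_{Aroma} − 6)(323 − 3P_{Aroma} + P_{Brew}).
∂π/∂P_{Aroma} = 341 − 6P_{Aroma} + P_{Brew} = 0 ⇒ P_{Aroma} = 341/6 + (1/6)P_{Brew}.
The game is symmetric, so in equilibrium P_{Brew} = P_{Aroma}: the reaction function gives (5/6)P_{Aroma} = 341/6, hence P_{Aroma} = 68.2.
q_{Aroma} = 323 − 3·68.2 + 68.2 = 186.6.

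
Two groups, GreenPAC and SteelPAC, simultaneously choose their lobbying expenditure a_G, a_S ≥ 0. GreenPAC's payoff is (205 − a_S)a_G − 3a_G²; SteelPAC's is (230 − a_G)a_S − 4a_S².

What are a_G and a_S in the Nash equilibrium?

Expanding GreenPAC's payoff: 205a_G − a_Sa_G − 3a_G².
∂π/∂a_G = 205 − a_S − 6a_G = 0, so a_G = 205/6 − (1/6)a_S.
Likewise for SteelPAC: a_S = 28.75 − 0.125a_G.
Substituting the second reaction function into the first: a_G = 205/6 − (1/6)(28.75 − 0.125a_G), which gives (47/48)a_G = 29.375 ⇒ a_G = 30.
Then a_S = 28.75 − 0.125·30 = 25.

30, 25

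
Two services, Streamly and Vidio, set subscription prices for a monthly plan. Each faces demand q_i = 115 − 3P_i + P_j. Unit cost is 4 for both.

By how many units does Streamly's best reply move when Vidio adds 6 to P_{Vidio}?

Streamly's profit: π = (P_{Streamly} − 4)(115 − 3P_{Streamly} + P_{Vidio}).
∂π/∂P_{Streamly} = 127 − 6P_{Streamly} + P_{Vidio} = 0 ⇒ P_{Streamly} = 127/6 + (1/6)P_{Vidio}.
The reaction-function slope is 1/6, so a 6-unit rise in P_{Vidio} moves P_{Streamly} by 1/6 × 6 = 1. Streamly's best response rises — the actions are strategic complements.

1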